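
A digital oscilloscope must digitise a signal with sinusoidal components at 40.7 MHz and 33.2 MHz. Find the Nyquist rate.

81.4 MHz

Highest-frequency component: 40.7 MHz.
Nyquist rate = 2 × 40.7 MHz = 81.4 MHz.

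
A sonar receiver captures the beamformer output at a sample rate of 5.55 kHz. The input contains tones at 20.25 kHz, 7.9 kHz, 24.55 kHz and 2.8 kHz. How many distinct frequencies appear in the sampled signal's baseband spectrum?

3

fs/2 = 2.775 kHz.
20.25 kHz mod fs = 3.6 kHz.
3.6 kHz > fs/2 = 2.775 kHz, folds to fs − 3.6 kHz = 1.95 kHz.
7.9 kHz mod fs = 2.35 kHz.
2.35 kHz ≤ fs/2 = 2.775 kHz, appears at 2.35 kHz.
24.55 kHz mod fs = 2.35 kHz.
2.35 kHz ≤ fs/2 = 2.775 kHz, appears at 2.35 kHz.
2.8 kHz > fs/2 = 2.775 kHz, folds to fs − 2.8 kHz = 2.75 kHz.
Distinct values: {1.95 kHz, 2.35 kHz, 2.75 kHz} → 3.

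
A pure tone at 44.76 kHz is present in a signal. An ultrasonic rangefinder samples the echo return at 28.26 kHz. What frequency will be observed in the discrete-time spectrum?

44.76 kHz mod fs = 16.5 kHz.
16.5 kHz > fs/2 = 14.13 kHz, folds to fs − 16.5 kHz = 11.76 kHz.

11.76 kHz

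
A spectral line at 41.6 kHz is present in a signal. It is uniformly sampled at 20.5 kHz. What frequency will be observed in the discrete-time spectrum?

41.6 kHz mod fs = 0.6 kHz.
0.6 kHz ≤ fs/2 = 10.25 kHz, appears at 0.6 kHz.

0.6 kHz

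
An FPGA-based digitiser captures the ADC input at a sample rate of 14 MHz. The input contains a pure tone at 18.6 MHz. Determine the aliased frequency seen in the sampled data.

18.6 MHz mod fs = 4.6 MHz.
4.6 MHz ≤ fs/2 = 7 MHz, appears at 4.6 MHz.

4.6 MHz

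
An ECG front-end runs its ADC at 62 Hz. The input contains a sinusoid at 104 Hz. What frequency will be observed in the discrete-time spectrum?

20 Hz

104 Hz mod fs = 42 Hz.
42 Hz > fs/2 = 31 Hz, folds to fs − 42 Hz = 20 Hz.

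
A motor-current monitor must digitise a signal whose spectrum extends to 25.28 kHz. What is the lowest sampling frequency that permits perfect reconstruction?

50.56 kHz

Nyquist rate = 2 × 25.28 kHz = 50.56 kHz.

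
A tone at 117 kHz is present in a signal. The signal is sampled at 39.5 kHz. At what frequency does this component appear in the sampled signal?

117 kHz mod fs = 38 kHz.
38 kHz > fs/2 = 19.75 kHz, folds to fs − 38 kHz = 1.5 kHz.

1.5 kHz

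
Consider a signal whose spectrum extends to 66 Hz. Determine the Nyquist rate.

Nyquist rate = 2 × 66 Hz = 132 Hz.

132 Hz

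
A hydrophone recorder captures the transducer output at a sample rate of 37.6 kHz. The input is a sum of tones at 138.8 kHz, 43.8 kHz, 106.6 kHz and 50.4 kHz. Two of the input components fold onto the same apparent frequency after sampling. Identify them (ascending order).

fs/2 = 18.8 kHz.
138.8 kHz mod fs = 26 kHz.
26 kHz > fs/2 = 18.8 kHz, folds to fs − 26 kHz = 11.6 kHz.
43.8 kHz mod fs = 6.2 kHz.
6.2 kHz ≤ fs/2 = 18.8 kHz, appears at 6.2 kHz.
106.6 kHz mod fs = 31.4 kHz.
31.4 kHz > fs/2 = 18.8 kHz, folds to fs − 31.4 kHz = 6.2 kHz.
50.4 kHz mod fs = 12.8 kHz.
12.8 kHz ≤ fs/2 = 18.8 kHz, appears at 12.8 kHz.
43.8 kHz and 106.6 kHz both map to 6.2 kHz.

43.8 kHz, 106.6 kHz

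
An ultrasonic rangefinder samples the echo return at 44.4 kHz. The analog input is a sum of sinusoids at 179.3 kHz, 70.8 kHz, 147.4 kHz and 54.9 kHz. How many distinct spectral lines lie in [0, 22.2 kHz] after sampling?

fs/2 = 22.2 kHz.
179.3 kHz mod fs = 1.7 kHz.
1.7 kHz ≤ fs/2 = 22.2 kHz, appears at 1.7 kHz.
70.8 kHz mod fs = 26.4 kHz.
26.4 kHz > fs/2 = 22.2 kHz, folds to fs − 26.4 kHz = 18 kHz.
147.4 kHz mod fs = 14.2 kHz.
14.2 kHz ≤ fs/2 = 22.2 kHz, appears at 14.2 kHz.
54.9 kHz mod fs = 10.5 kHz.
10.5 kHz ≤ fs/2 = 22.2 kHz, appears at 10.5 kHz.
Distinct values: {1.7 kHz, 10.5 kHz, 14.2 kHz, 18 kHz} → 4.

4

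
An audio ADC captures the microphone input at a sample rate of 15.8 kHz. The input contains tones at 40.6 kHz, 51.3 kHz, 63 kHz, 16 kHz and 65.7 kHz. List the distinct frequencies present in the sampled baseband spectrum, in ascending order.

0.2 kHz, 2.5 kHz, 3.9 kHz, 6.8 kHz

fs/2 = 7.9 kHz.
40.6 kHz mod fs = 9 kHz.
9 kHz > fs/2 = 7.9 kHz, folds to fs − 9 kHz = 6.8 kHz.
51.3 kHz mod fs = 3.9 kHz.
3.9 kHz ≤ fs/2 = 7.9 kHz, appears at 3.9 kHz.
63 kHz mod fs = 15.6 kHz.
15.6 kHz > fs/2 = 7.9 kHz, folds to fs − 15.6 kHz = 0.2 kHz.
16 kHz mod fs = 0.2 kHz.
0.2 kHz ≤ fs/2 = 7.9 kHz, appears at 0.2 kHz.
65.7 kHz mod fs = 2.5 kHz.
2.5 kHz ≤ fs/2 = 7.9 kHz, appears at 2.5 kHz.
Distinct values: {0.2 kHz, 2.5 kHz, 3.9 kHz, 6.8 kHz}.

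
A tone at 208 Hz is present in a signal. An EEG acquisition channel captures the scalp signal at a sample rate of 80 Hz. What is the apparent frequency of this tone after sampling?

208 Hz mod fs = 48 Hz.
48 Hz > fs/2 = 40 Hz, folds to fs − 48 Hz = 32 Hz.

32 Hz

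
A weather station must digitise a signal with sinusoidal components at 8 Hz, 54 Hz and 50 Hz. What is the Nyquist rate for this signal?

Highest-frequency component: 54 Hz.
Nyquist rate = 2 × 54 Hz = 108 Hz.

108 Hz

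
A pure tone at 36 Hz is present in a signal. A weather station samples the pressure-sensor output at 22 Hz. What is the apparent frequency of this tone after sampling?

8 Hz

36 Hz mod fs = 14 Hz.
14 Hz > fs/2 = 11 Hz, folds to fs − 14 Hz = 8 Hz.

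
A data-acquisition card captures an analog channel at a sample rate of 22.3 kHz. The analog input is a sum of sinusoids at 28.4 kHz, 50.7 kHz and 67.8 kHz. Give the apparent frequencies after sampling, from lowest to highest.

fs/2 = 11.15 kHz.
28.4 kHz mod fs = 6.1 kHz.
6.1 kHz ≤ fs/2 = 11.15 kHz, appears at 6.1 kHz.
50.7 kHz mod fs = 6.1 kHz.
6.1 kHz ≤ fs/2 = 11.15 kHz, appears at 6.1 kHz.
67.8 kHz mod fs = 0.9 kHz.
0.9 kHz ≤ fs/2 = 11.15 kHz, appears at 0.9 kHz.
Distinct values: {0.9 kHz, 6.1 kHz}.

0.9 kHz, 6.1 kHz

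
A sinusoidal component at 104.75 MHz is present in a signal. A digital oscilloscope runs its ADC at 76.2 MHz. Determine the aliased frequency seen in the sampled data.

28.55 MHz

104.75 MHz mod fs = 28.55 MHz.
28.55 MHz ≤ fs/2 = 38.1 MHz, appears at 28.55 MHz.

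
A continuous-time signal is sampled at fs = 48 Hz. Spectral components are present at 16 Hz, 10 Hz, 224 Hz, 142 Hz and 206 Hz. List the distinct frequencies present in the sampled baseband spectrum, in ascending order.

fs/2 = 24 Hz.
16 Hz ≤ fs/2 = 24 Hz, passes unchanged.
10 Hz ≤ fs/2 = 24 Hz, passes unchanged.
224 Hz mod fs = 32 Hz.
32 Hz > fs/2 = 24 Hz, folds to fs − 32 Hz = 16 Hz.
142 Hz mod fs = 46 Hz.
46 Hz > fs/2 = 24 Hz, folds to fs − 46 Hz = 2 Hz.
206 Hz mod fs = 14 Hz.
14 Hz ≤ fs/2 = 24 Hz, appears at 14 Hz.
Distinct values: {2 Hz, 10 Hz, 14 Hz, 16 Hz}.

2 Hz, 10 Hz, 14 Hz, 16 Hz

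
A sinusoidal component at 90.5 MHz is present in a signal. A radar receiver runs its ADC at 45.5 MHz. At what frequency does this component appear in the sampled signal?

0.5 MHz

90.5 MHz mod fs = 45 MHz.
45 MHz > fs/2 = 22.75 MHz, folds to fs − 45 MHz = 0.5 MHz.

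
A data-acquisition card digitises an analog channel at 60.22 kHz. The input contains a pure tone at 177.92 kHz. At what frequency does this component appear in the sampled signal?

177.92 kHz mod fs = 57.48 kHz.
57.48 kHz > fs/2 = 30.11 kHz, folds to fs − 57.48 kHz = 2.74 kHz.

2.74 kHz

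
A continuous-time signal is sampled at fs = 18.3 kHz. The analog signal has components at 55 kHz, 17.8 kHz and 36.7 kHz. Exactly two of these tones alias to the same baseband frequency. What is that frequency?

fs/2 = 9.15 kHz.
55 kHz mod fs = 0.1 kHz.
0.1 kHz ≤ fs/2 = 9.15 kHz, appears at 0.1 kHz.
17.8 kHz > fs/2 = 9.15 kHz, folds to fs − 17.8 kHz = 0.5 kHz.
36.7 kHz mod fs = 0.1 kHz.
0.1 kHz ≤ fs/2 = 9.15 kHz, appears at 0.1 kHz.
36.7 kHz and 55 kHz both map to 0.1 kHz.

0.1 kHz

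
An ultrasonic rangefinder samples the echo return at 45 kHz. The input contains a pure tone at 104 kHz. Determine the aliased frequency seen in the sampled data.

104 kHz mod fs = 14 kHz.
14 kHz ≤ fs/2 = 22.5 kHz, appears at 14 kHz.

14 kHz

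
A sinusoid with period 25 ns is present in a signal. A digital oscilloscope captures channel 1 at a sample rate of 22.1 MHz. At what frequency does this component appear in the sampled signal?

T = 25 ns → f = 1/T = 40 MHz.
40 MHz mod fs = 17.9 MHz.
17.9 MHz > fs/2 = 11.05 MHz, folds to fs − 17.9 MHz = 4.2 MHz.

4.2 MHz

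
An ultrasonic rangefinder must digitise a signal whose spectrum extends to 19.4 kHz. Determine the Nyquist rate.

Nyquist rate = 2 × 19.4 kHz = 38.8 kHz.

38.8 kHz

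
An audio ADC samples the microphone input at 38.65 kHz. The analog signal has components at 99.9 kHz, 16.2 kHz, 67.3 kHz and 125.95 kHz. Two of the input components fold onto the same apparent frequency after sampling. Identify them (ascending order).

67.3 kHz, 125.95 kHz

fs/2 = 19.325 kHz.
99.9 kHz mod fs = 22.6 kHz.
22.6 kHz > fs/2 = 19.325 kHz, folds to fs − 22.6 kHz = 16.05 kHz.
16.2 kHz ≤ fs/2 = 19.325 kHz, passes unchanged.
67.3 kHz mod fs = 28.65 kHz.
28.65 kHz > fs/2 = 19.325 kHz, folds to fs − 28.65 kHz = 10 kHz.
125.95 kHz mod fs = 10 kHz.
10 kHz ≤ fs/2 = 19.325 kHz, appears at 10 kHz.
67.3 kHz and 125.95 kHz both map to 10 kHz.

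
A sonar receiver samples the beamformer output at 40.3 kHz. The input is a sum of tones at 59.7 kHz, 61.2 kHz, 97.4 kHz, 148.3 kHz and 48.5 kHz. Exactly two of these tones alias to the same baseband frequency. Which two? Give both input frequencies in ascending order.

fs/2 = 20.15 kHz.
59.7 kHz mod fs = 19.4 kHz.
19.4 kHz ≤ fs/2 = 20.15 kHz, appears at 19.4 kHz.
61.2 kHz mod fs = 20.9 kHz.
20.9 kHz > fs/2 = 20.15 kHz, folds to fs − 20.9 kHz = 19.4 kHz.
97.4 kHz mod fs = 16.8 kHz.
16.8 kHz ≤ fs/2 = 20.15 kHz, appears at 16.8 kHz.
148.3 kHz mod fs = 27.4 kHz.
27.4 kHz > fs/2 = 20.15 kHz, folds to fs − 27.4 kHz = 12.9 kHz.
48.5 kHz mod fs = 8.2 kHz.
8.2 kHz ≤ fs/2 = 20.15 kHz, appears at 8.2 kHz.
59.7 kHz and 61.2 kHz both map to 19.4 kHz.

59.7 kHz, 61.2 kHz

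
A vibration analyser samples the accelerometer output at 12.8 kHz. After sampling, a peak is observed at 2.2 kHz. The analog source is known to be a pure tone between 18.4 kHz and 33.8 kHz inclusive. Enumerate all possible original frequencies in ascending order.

23.4 kHz, 27.8 kHz

Frequencies that alias to 2.2 kHz are k·fs ± 2.2 kHz for integer k ≥ 0.
k=0: 2.2 kHz.
k=1: 10.6 kHz, 15 kHz.
k=2: 23.4 kHz, 27.8 kHz.
k=3: 36.2 kHz, 40.6 kHz.
Within [18.4 kHz, 33.8 kHz]: 23.4 kHz, 27.8 kHz.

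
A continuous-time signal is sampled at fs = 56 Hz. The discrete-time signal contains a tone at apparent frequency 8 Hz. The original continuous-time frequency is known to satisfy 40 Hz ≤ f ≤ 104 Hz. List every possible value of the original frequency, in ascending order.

48 Hz, 64 Hz, 104 Hz

Frequencies that alias to 8 Hz are k·fs ± 8 Hz for integer k ≥ 0.
k=0: 8 Hz.
k=1: 48 Hz, 64 Hz.
k=2: 104 Hz, 120 Hz.
k=3: 160 Hz, 176 Hz.
Within [40 Hz, 104 Hz]: 48 Hz, 64 Hz, 104 Hz.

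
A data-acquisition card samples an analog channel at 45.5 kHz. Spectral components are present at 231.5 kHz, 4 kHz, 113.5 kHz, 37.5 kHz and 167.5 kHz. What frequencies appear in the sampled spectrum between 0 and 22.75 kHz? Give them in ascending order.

4 kHz, 8 kHz, 14.5 kHz, 22.5 kHz

fs/2 = 22.75 kHz.
231.5 kHz mod fs = 4 kHz.
4 kHz ≤ fs/2 = 22.75 kHz, appears at 4 kHz.
4 kHz ≤ fs/2 = 22.75 kHz, passes unchanged.
113.5 kHz mod fs = 22.5 kHz.
22.5 kHz ≤ fs/2 = 22.75 kHz, appears at 22.5 kHz.
37.5 kHz > fs/2 = 22.75 kHz, folds to fs − 37.5 kHz = 8 kHz.
167.5 kHz mod fs = 31 kHz.
31 kHz > fs/2 = 22.75 kHz, folds to fs − 31 kHz = 14.5 kHz.
Distinct values: {4 kHz, 8 kHz, 14.5 kHz, 22.5 kHz}.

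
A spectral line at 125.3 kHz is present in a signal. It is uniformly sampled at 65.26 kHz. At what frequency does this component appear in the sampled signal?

125.3 kHz mod fs = 60.04 kHz.
60.04 kHz > fs/2 = 32.63 kHz, folds to fs − 60.04 kHz = 5.22 kHz.

5.22 kHz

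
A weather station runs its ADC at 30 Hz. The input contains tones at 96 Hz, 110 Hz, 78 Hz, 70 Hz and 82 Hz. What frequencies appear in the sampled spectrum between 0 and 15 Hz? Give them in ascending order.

fs/2 = 15 Hz.
96 Hz mod fs = 6 Hz.
6 Hz ≤ fs/2 = 15 Hz, appears at 6 Hz.
110 Hz mod fs = 20 Hz.
20 Hz > fs/2 = 15 Hz, folds to fs − 20 Hz = 10 Hz.
78 Hz mod fs = 18 Hz.
18 Hz > fs/2 = 15 Hz, folds to fs − 18 Hz = 12 Hz.
70 Hz mod fs = 10 Hz.
10 Hz ≤ fs/2 = 15 Hz, appears at 10 Hz.
82 Hz mod fs = 22 Hz.
22 Hz > fs/2 = 15 Hz, folds to fs − 22 Hz = 8 Hz.
Distinct values: {6 Hz, 8 Hz, 10 Hz, 12 Hz}.

6 Hz, 8 Hz, 10 Hz, 12 Hz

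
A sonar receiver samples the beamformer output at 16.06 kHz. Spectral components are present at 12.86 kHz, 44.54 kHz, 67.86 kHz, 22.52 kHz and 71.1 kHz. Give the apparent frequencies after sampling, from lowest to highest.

fs/2 = 8.03 kHz.
12.86 kHz > fs/2 = 8.03 kHz, folds to fs − 12.86 kHz = 3.2 kHz.
44.54 kHz mod fs = 12.42 kHz.
12.42 kHz > fs/2 = 8.03 kHz, folds to fs − 12.42 kHz = 3.64 kHz.
67.86 kHz mod fs = 3.62 kHz.
3.62 kHz ≤ fs/2 = 8.03 kHz, appears at 3.62 kHz.
22.52 kHz mod fs = 6.46 kHz.
6.46 kHz ≤ fs/2 = 8.03 kHz, appears at 6.46 kHz.
71.1 kHz mod fs = 6.86 kHz.
6.86 kHz ≤ fs/2 = 8.03 kHz, appears at 6.86 kHz.
Distinct values: {3.2 kHz, 3.62 kHz, 3.64 kHz, 6.46 kHz, 6.86 kHz}.

3.2 kHz, 3.62 kHz, 3.64 kHz, 6.46 kHz, 6.86 kHz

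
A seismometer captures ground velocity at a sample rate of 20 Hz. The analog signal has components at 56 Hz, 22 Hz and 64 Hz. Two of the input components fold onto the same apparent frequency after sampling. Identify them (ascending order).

fs/2 = 10 Hz.
56 Hz mod fs = 16 Hz.
16 Hz > fs/2 = 10 Hz, folds to fs − 16 Hz = 4 Hz.
22 Hz mod fs = 2 Hz.
2 Hz ≤ fs/2 = 10 Hz, appears at 2 Hz.
64 Hz mod fs = 4 Hz.
4 Hz ≤ fs/2 = 10 Hz, appears at 4 Hz.
56 Hz and 64 Hz both map to 4 Hz.

56 Hz, 64 Hz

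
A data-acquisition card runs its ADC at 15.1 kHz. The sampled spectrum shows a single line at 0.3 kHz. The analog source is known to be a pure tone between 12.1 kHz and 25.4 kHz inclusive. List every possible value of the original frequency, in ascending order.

Frequencies that alias to 0.3 kHz are k·fs ± 0.3 kHz for integer k ≥ 0.
k=0: 0.3 kHz.
k=1: 14.8 kHz, 15.4 kHz.
k=2: 29.9 kHz, 30.5 kHz.
Within [12.1 kHz, 25.4 kHz]: 14.8 kHz, 15.4 kHz.

14.8 kHz, 15.4 kHz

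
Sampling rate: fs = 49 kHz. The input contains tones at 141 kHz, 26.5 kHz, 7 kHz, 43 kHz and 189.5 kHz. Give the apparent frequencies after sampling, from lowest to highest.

fs/2 = 24.5 kHz.
141 kHz mod fs = 43 kHz.
43 kHz > fs/2 = 24.5 kHz, folds to fs − 43 kHz = 6 kHz.
26.5 kHz > fs/2 = 24.5 kHz, folds to fs − 26.5 kHz = 22.5 kHz.
7 kHz ≤ fs/2 = 24.5 kHz, passes unchanged.
43 kHz > fs/2 = 24.5 kHz, folds to fs − 43 kHz = 6 kHz.
189.5 kHz mod fs = 42.5 kHz.
42.5 kHz > fs/2 = 24.5 kHz, folds to fs − 42.5 kHz = 6.5 kHz.
Distinct values: {6 kHz, 6.5 kHz, 7 kHz, 22.5 kHz}.

6 kHz, 6.5 kHz, 7 kHz, 22.5 kHz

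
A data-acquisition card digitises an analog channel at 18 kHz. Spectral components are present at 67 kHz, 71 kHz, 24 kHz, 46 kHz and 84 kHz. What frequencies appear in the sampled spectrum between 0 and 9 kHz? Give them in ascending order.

1 kHz, 5 kHz, 6 kHz, 8 kHz

fs/2 = 9 kHz.
67 kHz mod fs = 13 kHz.
13 kHz > fs/2 = 9 kHz, folds to fs − 13 kHz = 5 kHz.
71 kHz mod fs = 17 kHz.
17 kHz > fs/2 = 9 kHz, folds to fs − 17 kHz = 1 kHz.
24 kHz mod fs = 6 kHz.
6 kHz ≤ fs/2 = 9 kHz, appears at 6 kHz.
46 kHz mod fs = 10 kHz.
10 kHz > fs/2 = 9 kHz, folds to fs − 10 kHz = 8 kHz.
84 kHz mod fs = 12 kHz.
12 kHz > fs/2 = 9 kHz, folds to fs − 12 kHz = 6 kHz.
Distinct values: {1 kHz, 5 kHz, 6 kHz, 8 kHz}.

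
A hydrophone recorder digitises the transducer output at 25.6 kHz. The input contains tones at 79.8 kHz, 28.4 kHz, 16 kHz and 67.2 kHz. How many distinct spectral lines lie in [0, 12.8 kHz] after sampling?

fs/2 = 12.8 kHz.
79.8 kHz mod fs = 3 kHz.
3 kHz ≤ fs/2 = 12.8 kHz, appears at 3 kHz.
28.4 kHz mod fs = 2.8 kHz.
2.8 kHz ≤ fs/2 = 12.8 kHz, appears at 2.8 kHz.
16 kHz > fs/2 = 12.8 kHz, folds to fs − 16 kHz = 9.6 kHz.
67.2 kHz mod fs = 16 kHz.
16 kHz > fs/2 = 12.8 kHz, folds to fs − 16 kHz = 9.6 kHz.
Distinct values: {2.8 kHz, 3 kHz, 9.6 kHz} → 3.

3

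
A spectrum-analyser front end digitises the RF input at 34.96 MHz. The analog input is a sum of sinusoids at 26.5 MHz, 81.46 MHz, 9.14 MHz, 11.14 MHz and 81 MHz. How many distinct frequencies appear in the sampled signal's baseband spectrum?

5

fs/2 = 17.48 MHz.
26.5 MHz > fs/2 = 17.48 MHz, folds to fs − 26.5 MHz = 8.46 MHz.
81.46 MHz mod fs = 11.54 MHz.
11.54 MHz ≤ fs/2 = 17.48 MHz, appears at 11.54 MHz.
9.14 MHz ≤ fs/2 = 17.48 MHz, passes unchanged.
11.14 MHz ≤ fs/2 = 17.48 MHz, passes unchanged.
81 MHz mod fs = 11.08 MHz.
11.08 MHz ≤ fs/2 = 17.48 MHz, appears at 11.08 MHz.
Distinct values: {8.46 MHz, 9.14 MHz, 11.08 MHz, 11.14 MHz, 11.54 MHz} → 5.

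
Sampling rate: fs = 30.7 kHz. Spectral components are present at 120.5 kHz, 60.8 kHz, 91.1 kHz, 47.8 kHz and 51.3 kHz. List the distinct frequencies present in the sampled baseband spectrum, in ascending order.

0.6 kHz, 1 kHz, 2.3 kHz, 10.1 kHz, 13.6 kHz

fs/2 = 15.35 kHz.
120.5 kHz mod fs = 28.4 kHz.
28.4 kHz > fs/2 = 15.35 kHz, folds to fs − 28.4 kHz = 2.3 kHz.
60.8 kHz mod fs = 30.1 kHz.
30.1 kHz > fs/2 = 15.35 kHz, folds to fs − 30.1 kHz = 0.6 kHz.
91.1 kHz mod fs = 29.7 kHz.
29.7 kHz > fs/2 = 15.35 kHz, folds to fs − 29.7 kHz = 1 kHz.
47.8 kHz mod fs = 17.1 kHz.
17.1 kHz > fs/2 = 15.35 kHz, folds to fs − 17.1 kHz = 13.6 kHz.
51.3 kHz mod fs = 20.6 kHz.
20.6 kHz > fs/2 = 15.35 kHz, folds to fs − 20.6 kHz = 10.1 kHz.
Distinct values: {0.6 kHz, 1 kHz, 2.3 kHz, 10.1 kHz, 13.6 kHz}.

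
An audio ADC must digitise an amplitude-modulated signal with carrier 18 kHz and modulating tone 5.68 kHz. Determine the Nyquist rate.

AM sidebands sit at fc ± fm = 12.32 kHz and 23.68 kHz.
Highest-frequency component: 23.68 kHz.
Nyquist rate = 2 × 23.68 kHz = 47.36 kHz.

47.36 kHz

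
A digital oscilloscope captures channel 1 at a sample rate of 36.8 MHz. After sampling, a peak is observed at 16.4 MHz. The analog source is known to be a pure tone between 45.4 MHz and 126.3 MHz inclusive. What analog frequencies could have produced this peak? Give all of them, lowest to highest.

Frequencies that alias to 16.4 MHz are k·fs ± 16.4 MHz for integer k ≥ 0.
k=0: 16.4 MHz.
k=1: 20.4 MHz, 53.2 MHz.
k=2: 57.2 MHz, 90 MHz.
k=3: 94 MHz, 126.8 MHz.
k=4: 130.8 MHz, 163.6 MHz.
Within [45.4 MHz, 126.3 MHz]: 53.2 MHz, 57.2 MHz, 90 MHz, 94 MHz.

53.2 MHz, 57.2 MHz, 90 MHz, 94 MHz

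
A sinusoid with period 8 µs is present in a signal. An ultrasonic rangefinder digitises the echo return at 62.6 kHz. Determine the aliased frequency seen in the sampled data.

0.2 kHz

T = 8 µs → f = 1/T = 125 kHz.
125 kHz mod fs = 62.4 kHz.
62.4 kHz > fs/2 = 31.3 kHz, folds to fs − 62.4 kHz = 0.2 kHz.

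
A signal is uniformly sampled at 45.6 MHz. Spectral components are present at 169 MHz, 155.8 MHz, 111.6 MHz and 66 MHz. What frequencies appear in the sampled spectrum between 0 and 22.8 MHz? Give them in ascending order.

13.4 MHz, 19 MHz, 20.4 MHz

fs/2 = 22.8 MHz.
169 MHz mod fs = 32.2 MHz.
32.2 MHz > fs/2 = 22.8 MHz, folds to fs − 32.2 MHz = 13.4 MHz.
155.8 MHz mod fs = 19 MHz.
19 MHz ≤ fs/2 = 22.8 MHz, appears at 19 MHz.
111.6 MHz mod fs = 20.4 MHz.
20.4 MHz ≤ fs/2 = 22.8 MHz, appears at 20.4 MHz.
66 MHz mod fs = 20.4 MHz.
20.4 MHz ≤ fs/2 = 22.8 MHz, appears at 20.4 MHz.
Distinct values: {13.4 MHz, 19 MHz, 20.4 MHz}.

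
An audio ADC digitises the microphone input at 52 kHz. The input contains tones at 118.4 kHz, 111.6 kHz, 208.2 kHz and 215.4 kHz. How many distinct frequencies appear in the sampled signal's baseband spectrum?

fs/2 = 26 kHz.
118.4 kHz mod fs = 14.4 kHz.
14.4 kHz ≤ fs/2 = 26 kHz, appears at 14.4 kHz.
111.6 kHz mod fs = 7.6 kHz.
7.6 kHz ≤ fs/2 = 26 kHz, appears at 7.6 kHz.
208.2 kHz mod fs = 0.2 kHz.
0.2 kHz ≤ fs/2 = 26 kHz, appears at 0.2 kHz.
215.4 kHz mod fs = 7.4 kHz.
7.4 kHz ≤ fs/2 = 26 kHz, appears at 7.4 kHz.
Distinct values: {0.2 kHz, 7.4 kHz, 7.6 kHz, 14.4 kHz} → 4.

4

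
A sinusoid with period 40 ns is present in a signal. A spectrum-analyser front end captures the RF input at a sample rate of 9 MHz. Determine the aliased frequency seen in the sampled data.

2 MHz

T = 40 ns → f = 1/T = 25 MHz.
25 MHz mod fs = 7 MHz.
7 MHz > fs/2 = 4.5 MHz, folds to fs − 7 MHz = 2 MHz.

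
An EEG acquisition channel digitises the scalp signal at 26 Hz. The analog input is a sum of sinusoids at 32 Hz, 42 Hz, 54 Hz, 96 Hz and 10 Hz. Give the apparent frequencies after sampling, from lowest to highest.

fs/2 = 13 Hz.
32 Hz mod fs = 6 Hz.
6 Hz ≤ fs/2 = 13 Hz, appears at 6 Hz.
42 Hz mod fs = 16 Hz.
16 Hz > fs/2 = 13 Hz, folds to fs − 16 Hz = 10 Hz.
54 Hz mod fs = 2 Hz.
2 Hz ≤ fs/2 = 13 Hz, appears at 2 Hz.
96 Hz mod fs = 18 Hz.
18 Hz > fs/2 = 13 Hz, folds to fs − 18 Hz = 8 Hz.
10 Hz ≤ fs/2 = 13 Hz, passes unchanged.
Distinct values: {2 Hz, 6 Hz, 8 Hz, 10 Hz}.

2 Hz, 6 Hz, 8 Hz, 10 Hz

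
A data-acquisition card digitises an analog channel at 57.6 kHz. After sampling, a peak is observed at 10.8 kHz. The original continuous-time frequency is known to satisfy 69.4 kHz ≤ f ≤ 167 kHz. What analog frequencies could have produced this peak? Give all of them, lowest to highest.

Frequencies that alias to 10.8 kHz are k·fs ± 10.8 kHz for integer k ≥ 0.
k=0: 10.8 kHz.
k=1: 46.8 kHz, 68.4 kHz.
k=2: 104.4 kHz, 126 kHz.
k=3: 162 kHz, 183.6 kHz.
k=4: 219.6 kHz, 241.2 kHz.
Within [69.4 kHz, 167 kHz]: 104.4 kHz, 126 kHz, 162 kHz.

104.4 kHz, 126 kHz, 162 kHz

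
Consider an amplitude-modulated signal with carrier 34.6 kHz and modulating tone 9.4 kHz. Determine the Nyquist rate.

88 kHz

AM sidebands sit at fc ± fm = 25.2 kHz and 44 kHz.
Highest-frequency component: 44 kHz.
Nyquist rate = 2 × 44 kHz = 88 kHz.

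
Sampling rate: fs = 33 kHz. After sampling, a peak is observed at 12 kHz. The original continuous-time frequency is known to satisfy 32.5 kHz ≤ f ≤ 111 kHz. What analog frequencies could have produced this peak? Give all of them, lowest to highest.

45 kHz, 54 kHz, 78 kHz, 87 kHz, 111 kHz

Frequencies that alias to 12 kHz are k·fs ± 12 kHz for integer k ≥ 0.
k=0: 12 kHz.
k=1: 21 kHz, 45 kHz.
k=2: 54 kHz, 78 kHz.
k=3: 87 kHz, 111 kHz.
k=4: 120 kHz, 144 kHz.
Within [32.5 kHz, 111 kHz]: 45 kHz, 54 kHz, 78 kHz, 87 kHz, 111 kHz.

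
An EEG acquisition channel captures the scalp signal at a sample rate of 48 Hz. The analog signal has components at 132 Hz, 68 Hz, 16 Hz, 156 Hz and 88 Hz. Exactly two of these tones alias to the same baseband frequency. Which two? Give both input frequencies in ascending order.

132 Hz, 156 Hz

fs/2 = 24 Hz.
132 Hz mod fs = 36 Hz.
36 Hz > fs/2 = 24 Hz, folds to fs − 36 Hz = 12 Hz.
68 Hz mod fs = 20 Hz.
20 Hz ≤ fs/2 = 24 Hz, appears at 20 Hz.
16 Hz ≤ fs/2 = 24 Hz, passes unchanged.
156 Hz mod fs = 12 Hz.
12 Hz ≤ fs/2 = 24 Hz, appears at 12 Hz.
88 Hz mod fs = 40 Hz.
40 Hz > fs/2 = 24 Hz, folds to fs − 40 Hz = 8 Hz.
132 Hz and 156 Hz both map to 12 Hz.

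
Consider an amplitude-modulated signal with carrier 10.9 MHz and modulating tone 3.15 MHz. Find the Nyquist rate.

AM sidebands sit at fc ± fm = 7.75 MHz and 14.05 MHz.
Highest-frequency component: 14.05 MHz.
Nyquist rate = 2 × 14.05 MHz = 28.1 MHz.

28.1 MHz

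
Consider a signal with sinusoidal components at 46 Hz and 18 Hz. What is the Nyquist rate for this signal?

92 Hz

Highest-frequency component: 46 Hz.
Nyquist rate = 2 × 46 Hz = 92 Hz.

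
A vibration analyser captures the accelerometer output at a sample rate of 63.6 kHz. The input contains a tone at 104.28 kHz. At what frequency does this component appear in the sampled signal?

104.28 kHz mod fs = 40.68 kHz.
40.68 kHz > fs/2 = 31.8 kHz, folds to fs − 40.68 kHz = 22.92 kHz.

22.92 kHz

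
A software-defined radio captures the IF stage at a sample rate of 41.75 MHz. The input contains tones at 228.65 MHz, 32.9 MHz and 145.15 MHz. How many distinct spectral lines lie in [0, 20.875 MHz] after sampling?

2

fs/2 = 20.875 MHz.
228.65 MHz mod fs = 19.9 MHz.
19.9 MHz ≤ fs/2 = 20.875 MHz, appears at 19.9 MHz.
32.9 MHz > fs/2 = 20.875 MHz, folds to fs − 32.9 MHz = 8.85 MHz.
145.15 MHz mod fs = 19.9 MHz.
19.9 MHz ≤ fs/2 = 20.875 MHz, appears at 19.9 MHz.
Distinct values: {8.85 MHz, 19.9 MHz} → 2.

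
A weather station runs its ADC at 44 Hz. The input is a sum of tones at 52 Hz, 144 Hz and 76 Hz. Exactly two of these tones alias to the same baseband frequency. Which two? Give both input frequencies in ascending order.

fs/2 = 22 Hz.
52 Hz mod fs = 8 Hz.
8 Hz ≤ fs/2 = 22 Hz, appears at 8 Hz.
144 Hz mod fs = 12 Hz.
12 Hz ≤ fs/2 = 22 Hz, appears at 12 Hz.
76 Hz mod fs = 32 Hz.
32 Hz > fs/2 = 22 Hz, folds to fs − 32 Hz = 12 Hz.
76 Hz and 144 Hz both map to 12 Hz.

76 Hz, 144 Hz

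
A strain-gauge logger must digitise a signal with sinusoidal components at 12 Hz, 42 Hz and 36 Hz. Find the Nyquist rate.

84 Hz

Highest-frequency component: 42 Hz.
Nyquist rate = 2 × 42 Hz = 84 Hz.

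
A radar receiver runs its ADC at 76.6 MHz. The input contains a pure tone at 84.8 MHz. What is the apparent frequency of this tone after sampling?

8.2 MHz

84.8 MHz mod fs = 8.2 MHz.
8.2 MHz ≤ fs/2 = 38.3 MHz, appears at 8.2 MHz.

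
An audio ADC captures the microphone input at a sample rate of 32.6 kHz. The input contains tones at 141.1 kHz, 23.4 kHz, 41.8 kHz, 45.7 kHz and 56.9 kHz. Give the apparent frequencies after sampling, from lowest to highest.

8.3 kHz, 9.2 kHz, 10.7 kHz, 13.1 kHz

fs/2 = 16.3 kHz.
141.1 kHz mod fs = 10.7 kHz.
10.7 kHz ≤ fs/2 = 16.3 kHz, appears at 10.7 kHz.
23.4 kHz > fs/2 = 16.3 kHz, folds to fs − 23.4 kHz = 9.2 kHz.
41.8 kHz mod fs = 9.2 kHz.
9.2 kHz ≤ fs/2 = 16.3 kHz, appears at 9.2 kHz.
45.7 kHz mod fs = 13.1 kHz.
13.1 kHz ≤ fs/2 = 16.3 kHz, appears at 13.1 kHz.
56.9 kHz mod fs = 24.3 kHz.
24.3 kHz > fs/2 = 16.3 kHz, folds to fs − 24.3 kHz = 8.3 kHz.
Distinct values: {8.3 kHz, 9.2 kHz, 10.7 kHz, 13.1 kHz}.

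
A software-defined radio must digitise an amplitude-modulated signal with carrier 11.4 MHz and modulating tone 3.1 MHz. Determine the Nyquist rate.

AM sidebands sit at fc ± fm = 8.3 MHz and 14.5 MHz.
Highest-frequency component: 14.5 MHz.
Nyquist rate = 2 × 14.5 MHz = 29 MHz.

29 MHz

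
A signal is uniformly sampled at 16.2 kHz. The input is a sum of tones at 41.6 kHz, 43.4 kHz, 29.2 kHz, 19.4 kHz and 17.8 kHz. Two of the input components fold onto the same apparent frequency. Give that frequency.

3.2 kHz

fs/2 = 8.1 kHz.
41.6 kHz mod fs = 9.2 kHz.
9.2 kHz > fs/2 = 8.1 kHz, folds to fs − 9.2 kHz = 7 kHz.
43.4 kHz mod fs = 11 kHz.
11 kHz > fs/2 = 8.1 kHz, folds to fs − 11 kHz = 5.2 kHz.
29.2 kHz mod fs = 13 kHz.
13 kHz > fs/2 = 8.1 kHz, folds to fs − 13 kHz = 3.2 kHz.
19.4 kHz mod fs = 3.2 kHz.
3.2 kHz ≤ fs/2 = 8.1 kHz, appears at 3.2 kHz.
17.8 kHz mod fs = 1.6 kHz.
1.6 kHz ≤ fs/2 = 8.1 kHz, appears at 1.6 kHz.
19.4 kHz and 29.2 kHz both map to 3.2 kHz.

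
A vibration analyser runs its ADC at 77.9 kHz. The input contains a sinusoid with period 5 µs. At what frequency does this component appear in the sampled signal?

33.7 kHz

T = 5 µs → f = 1/T = 200 kHz.
200 kHz mod fs = 44.2 kHz.
44.2 kHz > fs/2 = 38.95 kHz, folds to fs − 44.2 kHz = 33.7 kHz.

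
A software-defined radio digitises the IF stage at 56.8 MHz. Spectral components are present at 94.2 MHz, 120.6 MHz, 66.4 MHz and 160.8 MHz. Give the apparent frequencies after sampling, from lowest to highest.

fs/2 = 28.4 MHz.
94.2 MHz mod fs = 37.4 MHz.
37.4 MHz > fs/2 = 28.4 MHz, folds to fs − 37.4 MHz = 19.4 MHz.
120.6 MHz mod fs = 7 MHz.
7 MHz ≤ fs/2 = 28.4 MHz, appears at 7 MHz.
66.4 MHz mod fs = 9.6 MHz.
9.6 MHz ≤ fs/2 = 28.4 MHz, appears at 9.6 MHz.
160.8 MHz mod fs = 47.2 MHz.
47.2 MHz > fs/2 = 28.4 MHz, folds to fs − 47.2 MHz = 9.6 MHz.
Distinct values: {7 MHz, 9.6 MHz, 19.4 MHz}.

7 MHz, 9.6 MHz, 19.4 MHz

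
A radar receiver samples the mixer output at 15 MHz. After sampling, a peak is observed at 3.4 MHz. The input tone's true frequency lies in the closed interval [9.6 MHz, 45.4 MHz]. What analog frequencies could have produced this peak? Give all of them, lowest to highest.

11.6 MHz, 18.4 MHz, 26.6 MHz, 33.4 MHz, 41.6 MHz

Frequencies that alias to 3.4 MHz are k·fs ± 3.4 MHz for integer k ≥ 0.
k=0: 3.4 MHz.
k=1: 11.6 MHz, 18.4 MHz.
k=2: 26.6 MHz, 33.4 MHz.
k=3: 41.6 MHz, 48.4 MHz.
k=4: 56.6 MHz, 63.4 MHz.
Within [9.6 MHz, 45.4 MHz]: 11.6 MHz, 18.4 MHz, 26.6 MHz, 33.4 MHz, 41.6 MHz.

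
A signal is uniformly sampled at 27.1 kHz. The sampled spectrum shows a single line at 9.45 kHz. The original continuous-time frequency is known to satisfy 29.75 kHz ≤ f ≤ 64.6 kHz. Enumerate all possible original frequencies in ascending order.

Frequencies that alias to 9.45 kHz are k·fs ± 9.45 kHz for integer k ≥ 0.
k=0: 9.45 kHz.
k=1: 17.65 kHz, 36.55 kHz.
k=2: 44.75 kHz, 63.65 kHz.
k=3: 71.85 kHz, 90.75 kHz.
Within [29.75 kHz, 64.6 kHz]: 36.55 kHz, 44.75 kHz, 63.65 kHz.

36.55 kHz, 44.75 kHz, 63.65 kHz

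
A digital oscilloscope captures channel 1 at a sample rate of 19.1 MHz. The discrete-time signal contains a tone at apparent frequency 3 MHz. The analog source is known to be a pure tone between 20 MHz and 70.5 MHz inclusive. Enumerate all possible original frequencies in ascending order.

Frequencies that alias to 3 MHz are k·fs ± 3 MHz for integer k ≥ 0.
k=0: 3 MHz.
k=1: 16.1 MHz, 22.1 MHz.
k=2: 35.2 MHz, 41.2 MHz.
k=3: 54.3 MHz, 60.3 MHz.
k=4: 73.4 MHz, 79.4 MHz.
Within [20 MHz, 70.5 MHz]: 22.1 MHz, 35.2 MHz, 41.2 MHz, 54.3 MHz, 60.3 MHz.

22.1 MHz, 35.2 MHz, 41.2 MHz, 54.3 MHz, 60.3 MHz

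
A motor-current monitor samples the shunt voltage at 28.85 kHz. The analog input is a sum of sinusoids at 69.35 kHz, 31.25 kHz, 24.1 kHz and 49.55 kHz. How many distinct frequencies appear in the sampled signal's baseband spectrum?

4

fs/2 = 14.425 kHz.
69.35 kHz mod fs = 11.65 kHz.
11.65 kHz ≤ fs/2 = 14.425 kHz, appears at 11.65 kHz.
31.25 kHz mod fs = 2.4 kHz.
2.4 kHz ≤ fs/2 = 14.425 kHz, appears at 2.4 kHz.
24.1 kHz > fs/2 = 14.425 kHz, folds to fs − 24.1 kHz = 4.75 kHz.
49.55 kHz mod fs = 20.7 kHz.
20.7 kHz > fs/2 = 14.425 kHz, folds to fs − 20.7 kHz = 8.15 kHz.
Distinct values: {2.4 kHz, 4.75 kHz, 8.15 kHz, 11.65 kHz} → 4.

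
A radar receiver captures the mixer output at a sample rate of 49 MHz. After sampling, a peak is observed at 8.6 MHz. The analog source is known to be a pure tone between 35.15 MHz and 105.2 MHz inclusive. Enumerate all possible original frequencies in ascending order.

Frequencies that alias to 8.6 MHz are k·fs ± 8.6 MHz for integer k ≥ 0.
k=0: 8.6 MHz.
k=1: 40.4 MHz, 57.6 MHz.
k=2: 89.4 MHz, 106.6 MHz.
k=3: 138.4 MHz, 155.6 MHz.
Within [35.15 MHz, 105.2 MHz]: 40.4 MHz, 57.6 MHz, 89.4 MHz.

40.4 MHz, 57.6 MHz, 89.4 MHz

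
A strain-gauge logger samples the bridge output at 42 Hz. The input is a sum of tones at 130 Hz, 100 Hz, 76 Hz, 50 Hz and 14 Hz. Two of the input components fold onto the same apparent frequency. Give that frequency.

8 Hz

fs/2 = 21 Hz.
130 Hz mod fs = 4 Hz.
4 Hz ≤ fs/2 = 21 Hz, appears at 4 Hz.
100 Hz mod fs = 16 Hz.
16 Hz ≤ fs/2 = 21 Hz, appears at 16 Hz.
76 Hz mod fs = 34 Hz.
34 Hz > fs/2 = 21 Hz, folds to fs − 34 Hz = 8 Hz.
50 Hz mod fs = 8 Hz.
8 Hz ≤ fs/2 = 21 Hz, appears at 8 Hz.
14 Hz ≤ fs/2 = 21 Hz, passes unchanged.
50 Hz and 76 Hz both map to 8 Hz.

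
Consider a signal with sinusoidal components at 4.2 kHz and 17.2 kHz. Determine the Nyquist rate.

34.4 kHz

Highest-frequency component: 17.2 kHz.
Nyquist rate = 2 × 17.2 kHz = 34.4 kHz.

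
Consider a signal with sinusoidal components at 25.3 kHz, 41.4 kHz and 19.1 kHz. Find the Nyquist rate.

Highest-frequency component: 41.4 kHz.
Nyquist rate = 2 × 41.4 kHz = 82.8 kHz.

82.8 kHz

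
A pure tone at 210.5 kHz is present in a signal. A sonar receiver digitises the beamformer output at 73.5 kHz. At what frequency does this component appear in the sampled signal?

10 kHz

210.5 kHz mod fs = 63.5 kHz.
63.5 kHz > fs/2 = 36.75 kHz, folds to fs − 63.5 kHz = 10 kHz.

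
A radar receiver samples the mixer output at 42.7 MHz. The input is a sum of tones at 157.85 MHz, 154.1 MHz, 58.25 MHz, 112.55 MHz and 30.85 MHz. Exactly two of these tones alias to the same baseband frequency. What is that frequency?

fs/2 = 21.35 MHz.
157.85 MHz mod fs = 29.75 MHz.
29.75 MHz > fs/2 = 21.35 MHz, folds to fs − 29.75 MHz = 12.95 MHz.
154.1 MHz mod fs = 26 MHz.
26 MHz > fs/2 = 21.35 MHz, folds to fs − 26 MHz = 16.7 MHz.
58.25 MHz mod fs = 15.55 MHz.
15.55 MHz ≤ fs/2 = 21.35 MHz, appears at 15.55 MHz.
112.55 MHz mod fs = 27.15 MHz.
27.15 MHz > fs/2 = 21.35 MHz, folds to fs − 27.15 MHz = 15.55 MHz.
30.85 MHz > fs/2 = 21.35 MHz, folds to fs − 30.85 MHz = 11.85 MHz.
58.25 MHz and 112.55 MHz both map to 15.55 MHz.

15.55 MHz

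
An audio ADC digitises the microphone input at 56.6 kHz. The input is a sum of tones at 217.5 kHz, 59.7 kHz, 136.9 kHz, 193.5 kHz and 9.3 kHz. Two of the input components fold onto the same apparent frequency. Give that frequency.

23.7 kHz

fs/2 = 28.3 kHz.
217.5 kHz mod fs = 47.7 kHz.
47.7 kHz > fs/2 = 28.3 kHz, folds to fs − 47.7 kHz = 8.9 kHz.
59.7 kHz mod fs = 3.1 kHz.
3.1 kHz ≤ fs/2 = 28.3 kHz, appears at 3.1 kHz.
136.9 kHz mod fs = 23.7 kHz.
23.7 kHz ≤ fs/2 = 28.3 kHz, appears at 23.7 kHz.
193.5 kHz mod fs = 23.7 kHz.
23.7 kHz ≤ fs/2 = 28.3 kHz, appears at 23.7 kHz.
9.3 kHz ≤ fs/2 = 28.3 kHz, passes unchanged.
136.9 kHz and 193.5 kHz both map to 23.7 kHz.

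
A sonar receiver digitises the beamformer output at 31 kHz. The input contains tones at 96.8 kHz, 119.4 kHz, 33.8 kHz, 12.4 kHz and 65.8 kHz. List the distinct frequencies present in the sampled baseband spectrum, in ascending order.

fs/2 = 15.5 kHz.
96.8 kHz mod fs = 3.8 kHz.
3.8 kHz ≤ fs/2 = 15.5 kHz, appears at 3.8 kHz.
119.4 kHz mod fs = 26.4 kHz.
26.4 kHz > fs/2 = 15.5 kHz, folds to fs − 26.4 kHz = 4.6 kHz.
33.8 kHz mod fs = 2.8 kHz.
2.8 kHz ≤ fs/2 = 15.5 kHz, appears at 2.8 kHz.
12.4 kHz ≤ fs/2 = 15.5 kHz, passes unchanged.
65.8 kHz mod fs = 3.8 kHz.
3.8 kHz ≤ fs/2 = 15.5 kHz, appears at 3.8 kHz.
Distinct values: {2.8 kHz, 3.8 kHz, 4.6 kHz, 12.4 kHz}.

2.8 kHz, 3.8 kHz, 4.6 kHz, 12.4 kHz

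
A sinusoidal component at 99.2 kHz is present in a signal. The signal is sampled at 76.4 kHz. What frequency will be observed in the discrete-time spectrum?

22.8 kHz

99.2 kHz mod fs = 22.8 kHz.
22.8 kHz ≤ fs/2 = 38.2 kHz, appears at 22.8 kHz.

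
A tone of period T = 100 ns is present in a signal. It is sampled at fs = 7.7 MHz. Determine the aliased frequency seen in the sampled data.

T = 100 ns → f = 1/T = 10 MHz.
10 MHz mod fs = 2.3 MHz.
2.3 MHz ≤ fs/2 = 3.85 MHz, appears at 2.3 MHz.

2.3 MHz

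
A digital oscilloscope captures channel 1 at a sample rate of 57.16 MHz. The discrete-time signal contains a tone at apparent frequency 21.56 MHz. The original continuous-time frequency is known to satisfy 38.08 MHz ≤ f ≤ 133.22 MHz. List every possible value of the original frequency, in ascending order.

Frequencies that alias to 21.56 MHz are k·fs ± 21.56 MHz for integer k ≥ 0.
k=0: 21.56 MHz.
k=1: 35.6 MHz, 78.72 MHz.
k=2: 92.76 MHz, 135.88 MHz.
k=3: 149.92 MHz, 193.04 MHz.
Within [38.08 MHz, 133.22 MHz]: 78.72 MHz, 92.76 MHz.

78.72 MHz, 92.76 MHz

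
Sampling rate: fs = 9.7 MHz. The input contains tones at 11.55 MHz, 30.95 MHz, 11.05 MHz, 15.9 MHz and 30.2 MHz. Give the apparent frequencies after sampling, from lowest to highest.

fs/2 = 4.85 MHz.
11.55 MHz mod fs = 1.85 MHz.
1.85 MHz ≤ fs/2 = 4.85 MHz, appears at 1.85 MHz.
30.95 MHz mod fs = 1.85 MHz.
1.85 MHz ≤ fs/2 = 4.85 MHz, appears at 1.85 MHz.
11.05 MHz mod fs = 1.35 MHz.
1.35 MHz ≤ fs/2 = 4.85 MHz, appears at 1.35 MHz.
15.9 MHz mod fs = 6.2 MHz.
6.2 MHz > fs/2 = 4.85 MHz, folds to fs − 6.2 MHz = 3.5 MHz.
30.2 MHz mod fs = 1.1 MHz.
1.1 MHz ≤ fs/2 = 4.85 MHz, appears at 1.1 MHz.
Distinct values: {1.1 MHz, 1.35 MHz, 1.85 MHz, 3.5 MHz}.

1.1 MHz, 1.35 MHz, 1.85 MHz, 3.5 MHz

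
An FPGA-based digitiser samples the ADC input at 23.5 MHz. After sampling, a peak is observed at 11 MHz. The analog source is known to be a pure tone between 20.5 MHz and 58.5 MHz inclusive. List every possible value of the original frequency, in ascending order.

Frequencies that alias to 11 MHz are k·fs ± 11 MHz for integer k ≥ 0.
k=0: 11 MHz.
k=1: 12.5 MHz, 34.5 MHz.
k=2: 36 MHz, 58 MHz.
k=3: 59.5 MHz, 81.5 MHz.
Within [20.5 MHz, 58.5 MHz]: 34.5 MHz, 36 MHz, 58 MHz.

34.5 MHz, 36 MHz, 58 MHz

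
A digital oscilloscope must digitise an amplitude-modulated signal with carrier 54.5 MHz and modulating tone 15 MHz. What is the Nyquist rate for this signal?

139 MHz

AM sidebands sit at fc ± fm = 39.5 MHz and 69.5 MHz.
Highest-frequency component: 69.5 MHz.
Nyquist rate = 2 × 69.5 MHz = 139 MHz.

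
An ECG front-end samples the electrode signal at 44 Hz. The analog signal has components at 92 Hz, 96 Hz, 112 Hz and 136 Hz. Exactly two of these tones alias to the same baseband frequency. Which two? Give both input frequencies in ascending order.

fs/2 = 22 Hz.
92 Hz mod fs = 4 Hz.
4 Hz ≤ fs/2 = 22 Hz, appears at 4 Hz.
96 Hz mod fs = 8 Hz.
8 Hz ≤ fs/2 = 22 Hz, appears at 8 Hz.
112 Hz mod fs = 24 Hz.
24 Hz > fs/2 = 22 Hz, folds to fs − 24 Hz = 20 Hz.
136 Hz mod fs = 4 Hz.
4 Hz ≤ fs/2 = 22 Hz, appears at 4 Hz.
92 Hz and 136 Hz both map to 4 Hz.

92 Hz, 136 Hz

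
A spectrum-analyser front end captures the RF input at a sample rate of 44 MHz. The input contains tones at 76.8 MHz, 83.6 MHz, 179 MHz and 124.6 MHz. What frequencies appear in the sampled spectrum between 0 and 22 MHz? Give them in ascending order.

3 MHz, 4.4 MHz, 7.4 MHz, 11.2 MHz

fs/2 = 22 MHz.
76.8 MHz mod fs = 32.8 MHz.
32.8 MHz > fs/2 = 22 MHz, folds to fs − 32.8 MHz = 11.2 MHz.
83.6 MHz mod fs = 39.6 MHz.
39.6 MHz > fs/2 = 22 MHz, folds to fs − 39.6 MHz = 4.4 MHz.
179 MHz mod fs = 3 MHz.
3 MHz ≤ fs/2 = 22 MHz, appears at 3 MHz.
124.6 MHz mod fs = 36.6 MHz.
36.6 MHz > fs/2 = 22 MHz, folds to fs − 36.6 MHz = 7.4 MHz.
Distinct values: {3 MHz, 4.4 MHz, 7.4 MHz, 11.2 MHz}.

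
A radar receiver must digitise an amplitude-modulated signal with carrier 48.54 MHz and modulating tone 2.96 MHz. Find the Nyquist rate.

103 MHz

AM sidebands sit at fc ± fm = 45.58 MHz and 51.5 MHz.
Highest-frequency component: 51.5 MHz.
Nyquist rate = 2 × 51.5 MHz = 103 MHz.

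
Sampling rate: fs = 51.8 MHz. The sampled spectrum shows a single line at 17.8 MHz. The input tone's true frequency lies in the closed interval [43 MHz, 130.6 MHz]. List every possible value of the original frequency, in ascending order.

69.6 MHz, 85.8 MHz, 121.4 MHz

Frequencies that alias to 17.8 MHz are k·fs ± 17.8 MHz for integer k ≥ 0.
k=0: 17.8 MHz.
k=1: 34 MHz, 69.6 MHz.
k=2: 85.8 MHz, 121.4 MHz.
k=3: 137.6 MHz, 173.2 MHz.
Within [43 MHz, 130.6 MHz]: 69.6 MHz, 85.8 MHz, 121.4 MHz.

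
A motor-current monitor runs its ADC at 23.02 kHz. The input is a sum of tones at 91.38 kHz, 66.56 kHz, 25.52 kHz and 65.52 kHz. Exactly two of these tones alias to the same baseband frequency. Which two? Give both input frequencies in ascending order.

25.52 kHz, 66.56 kHz

fs/2 = 11.51 kHz.
91.38 kHz mod fs = 22.32 kHz.
22.32 kHz > fs/2 = 11.51 kHz, folds to fs − 22.32 kHz = 0.7 kHz.
66.56 kHz mod fs = 20.52 kHz.
20.52 kHz > fs/2 = 11.51 kHz, folds to fs − 20.52 kHz = 2.5 kHz.
25.52 kHz mod fs = 2.5 kHz.
2.5 kHz ≤ fs/2 = 11.51 kHz, appears at 2.5 kHz.
65.52 kHz mod fs = 19.48 kHz.
19.48 kHz > fs/2 = 11.51 kHz, folds to fs − 19.48 kHz = 3.54 kHz.
25.52 kHz and 66.56 kHz both map to 2.5 kHz.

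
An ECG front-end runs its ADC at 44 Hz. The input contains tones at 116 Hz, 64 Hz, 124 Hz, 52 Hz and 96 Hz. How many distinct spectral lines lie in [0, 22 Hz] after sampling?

fs/2 = 22 Hz.
116 Hz mod fs = 28 Hz.
28 Hz > fs/2 = 22 Hz, folds to fs − 28 Hz = 16 Hz.
64 Hz mod fs = 20 Hz.
20 Hz ≤ fs/2 = 22 Hz, appears at 20 Hz.
124 Hz mod fs = 36 Hz.
36 Hz > fs/2 = 22 Hz, folds to fs − 36 Hz = 8 Hz.
52 Hz mod fs = 8 Hz.
8 Hz ≤ fs/2 = 22 Hz, appears at 8 Hz.
96 Hz mod fs = 8 Hz.
8 Hz ≤ fs/2 = 22 Hz, appears at 8 Hz.
Distinct values: {8 Hz, 16 Hz, 20 Hz} → 3.

3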